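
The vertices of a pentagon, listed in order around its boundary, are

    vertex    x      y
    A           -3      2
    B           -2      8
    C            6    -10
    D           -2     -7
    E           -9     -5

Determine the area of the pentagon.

98

Apply Gauss's area formula: 2A = Σ (x_i·y_{i+1} − x_{i+1}·y_i), indices taken mod 5.
Cross-terms: -20, -28, -62, -53, -33  ⇒  Σ = -196
Area = |Σ|/2 = 98.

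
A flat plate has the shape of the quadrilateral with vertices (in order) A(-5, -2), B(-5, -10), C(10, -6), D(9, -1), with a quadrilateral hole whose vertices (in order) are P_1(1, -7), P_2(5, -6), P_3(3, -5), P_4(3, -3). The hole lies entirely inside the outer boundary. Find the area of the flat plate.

90.5

Outer boundary:
Cross-terms: 40, 130, 44, -23  ⇒  Σ = 191
Area = |Σ|/2 = 95.5.
Hole:
Apply Gauss's area formula: 2A = Σ (x_i·y_{i+1} − x_{i+1}·y_i), indices taken mod 4.
Cross-terms: 29, -7, 6, -18  ⇒  Σ = 10
Area = |Σ|/2 = 5.
Net area = 95.5 − 5 = 90.5.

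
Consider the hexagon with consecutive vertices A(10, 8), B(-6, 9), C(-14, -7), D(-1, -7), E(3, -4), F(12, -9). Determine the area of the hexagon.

Cross-terms: 138, 168, 91, 25, 21, 186  ⇒  Σ = 629
Area = |Σ|/2 = 314.5.

314.5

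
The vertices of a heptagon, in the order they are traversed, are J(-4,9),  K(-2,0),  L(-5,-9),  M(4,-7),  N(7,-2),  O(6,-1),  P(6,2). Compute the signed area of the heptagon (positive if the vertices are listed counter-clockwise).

Apply the surveyor's formula: 2A = Σ (x_i·y_{i+1} − x_{i+1}·y_i), indices taken mod 7.
J→K: (-4)(0) − (-2)(9) = 18
K→L: (-2)(-9) − (-5)(0) = 18
L→M: (-5)(-7) − (4)(-9) = 71
M→N: (4)(-2) − (7)(-7) = 41
N→O: (7)(-1) − (6)(-2) = 5
O→P: (6)(2) − (6)(-1) = 18
P→J: (6)(9) − (-4)(2) = 62
Σ = 233
Signed area = Σ/2 = 116.5 (positive ⇒ counter-clockwise traversal).

116.5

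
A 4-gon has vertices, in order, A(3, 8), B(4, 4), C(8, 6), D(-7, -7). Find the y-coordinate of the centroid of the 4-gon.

Apply Gauss's area formula. First the cross-terms c_i = x_i·y_{i+1} − x_{i+1}·y_i:
  -20, -8, -14, -35  ⇒  2A = -77, A = -38.5.
Then Σ (y_i + y_{i+1})·c_i = -341, so ȳ = -341 / (6·(-38.5)) = 31/21.

31/21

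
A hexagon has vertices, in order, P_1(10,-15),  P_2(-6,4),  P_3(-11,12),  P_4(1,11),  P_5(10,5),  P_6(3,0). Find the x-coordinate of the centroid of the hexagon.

Apply the shoelace formula. First the cross-terms c_i = x_i·y_{i+1} − x_{i+1}·y_i:
  -50, -28, -133, -105, -15, -45  ⇒  2A = -376, A = -188.
Then Σ (x_i + x_{i+1})·c_i = -329, so x̄ = -329 / (6·(-188)) = 7/24.

7/24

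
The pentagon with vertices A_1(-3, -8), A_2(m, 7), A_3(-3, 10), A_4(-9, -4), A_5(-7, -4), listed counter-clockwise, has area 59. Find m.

The doubled signed area Σ (x_i y_{i+1} − x_{i+1} y_i) is linear in m.
With m=0 it equals 154; the coefficient of m is 18 (from the two edges through A_2).
So 18·m + 154 = 2·59 = 118 ⇒ m = -2.

-2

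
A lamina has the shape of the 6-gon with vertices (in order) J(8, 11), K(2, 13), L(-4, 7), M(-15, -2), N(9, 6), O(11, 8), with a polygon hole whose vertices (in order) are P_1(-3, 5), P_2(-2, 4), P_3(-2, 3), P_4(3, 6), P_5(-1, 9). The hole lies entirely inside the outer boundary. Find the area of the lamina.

109

Outer boundary:
Apply Gauss's area formula: 2A = Σ (x_i·y_{i+1} − x_{i+1}·y_i), indices taken mod 6.
J→K: (8)(13) − (2)(11) = 82
K→L: (2)(7) − (-4)(13) = 66
L→M: (-4)(-2) − (-15)(7) = 113
M→N: (-15)(6) − (9)(-2) = -72
N→O: (9)(8) − (11)(6) = 6
O→J: (11)(11) − (8)(8) = 57
Σ = 252
Area = |Σ|/2 = 126.
Hole:
Apply the shoelace (surveyor's) formula: 2A = Σ (x_i·y_{i+1} − x_{i+1}·y_i), indices taken mod 5.
Σ = (-2) + (2) + (-21) + (33) + (22) = 34
Area = |Σ|/2 = 17.
Net area = 126 − 17 = 109.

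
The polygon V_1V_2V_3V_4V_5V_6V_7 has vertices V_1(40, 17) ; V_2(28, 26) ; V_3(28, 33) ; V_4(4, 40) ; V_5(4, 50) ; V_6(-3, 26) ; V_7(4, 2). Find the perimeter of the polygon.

146

|V_1V_2| = √((-12)² + (9)²) = √225 = 15
|V_2V_3| = √((0)² + (7)²) = √49 = 7
|V_3V_4| = √((-24)² + (7)²) = √625 = 25
|V_4V_5| = √((0)² + (10)²) = √100 = 10
|V_5V_6| = √((-7)² + (-24)²) = √625 = 25
|V_6V_7| = √((7)² + (-24)²) = √625 = 25
|V_7V_1| = √((36)² + (15)²) = √1521 = 39
Perimeter = 15 + 7 + 25 + 10 + 25 + 25 + 39 = 146.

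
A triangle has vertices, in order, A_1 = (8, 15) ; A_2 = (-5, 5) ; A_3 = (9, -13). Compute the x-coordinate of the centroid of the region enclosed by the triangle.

Apply the shoelace (surveyor's) formula. First the cross-terms c_i = x_i·y_{i+1} − x_{i+1}·y_i:
  115, 20, 239  ⇒  2A = 374, A = 187.
Then Σ (x_i + x_{i+1})·c_i = 4488, so x̄ = 4488 / (6·187) = 4.

4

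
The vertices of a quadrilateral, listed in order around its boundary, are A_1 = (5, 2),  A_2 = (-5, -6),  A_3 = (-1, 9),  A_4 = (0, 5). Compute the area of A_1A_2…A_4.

Apply the shoelace (surveyor's) formula: 2A = Σ (x_i·y_{i+1} − x_{i+1}·y_i), indices taken mod 4.
Cross-terms: -20, -51, -5, -25  ⇒  Σ = -101
Area = |Σ|/2 = 50.5.

50.5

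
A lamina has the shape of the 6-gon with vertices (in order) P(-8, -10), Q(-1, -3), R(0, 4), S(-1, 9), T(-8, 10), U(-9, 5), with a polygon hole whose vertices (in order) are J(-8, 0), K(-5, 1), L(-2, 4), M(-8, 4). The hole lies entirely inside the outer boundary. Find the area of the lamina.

113

Outer boundary:
Apply the shoelace (surveyor's) formula: 2A = Σ (x_i·y_{i+1} − x_{i+1}·y_i), indices taken mod 6.
P→Q: (-8)(-3) − (-1)(-10) = 14
Q→R: (-1)(4) − (0)(-3) = -4
R→S: (0)(9) − (-1)(4) = 4
S→T: (-1)(10) − (-8)(9) = 62
T→U: (-8)(5) − (-9)(10) = 50
U→P: (-9)(-10) − (-8)(5) = 130
Σ = 256
Area = |Σ|/2 = 128.
Hole:
Apply the surveyor's formula: 2A = Σ (x_i·y_{i+1} − x_{i+1}·y_i), indices taken mod 4.
Σ = (-8) + (-18) + (24) + (32) = 30
Area = |Σ|/2 = 15.
Net area = 128 − 15 = 113.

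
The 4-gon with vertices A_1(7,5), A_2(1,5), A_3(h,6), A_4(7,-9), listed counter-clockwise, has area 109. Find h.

-9

The doubled signed area Σ (x_i y_{i+1} − x_{i+1} y_i) is linear in h.
With h=0 it equals 92; the coefficient of h is -14 (from the two edges through A_3).
So -14·h + 92 = 2·109 = 218 ⇒ h = -9.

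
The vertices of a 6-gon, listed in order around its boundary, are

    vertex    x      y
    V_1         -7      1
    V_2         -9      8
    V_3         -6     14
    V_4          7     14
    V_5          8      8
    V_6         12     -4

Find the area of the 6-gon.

253.5

V_1→V_2: (-7)(8) − (-9)(1) = -47
V_2→V_3: (-9)(14) − (-6)(8) = -78
V_3→V_4: (-6)(14) − (7)(14) = -182
V_4→V_5: (7)(8) − (8)(14) = -56
V_5→V_6: (8)(-4) − (12)(8) = -128
V_6→V_1: (12)(1) − (-7)(-4) = -16
Σ = -507
Area = |Σ|/2 = 253.5.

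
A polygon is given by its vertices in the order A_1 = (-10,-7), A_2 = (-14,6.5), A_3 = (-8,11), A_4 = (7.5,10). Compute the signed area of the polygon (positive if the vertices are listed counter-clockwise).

-190

Σ = (-163) + (-102) + (-162.5) + (47.5) = -380
Signed area = Σ/2 = -190 (negative ⇒ clockwise traversal).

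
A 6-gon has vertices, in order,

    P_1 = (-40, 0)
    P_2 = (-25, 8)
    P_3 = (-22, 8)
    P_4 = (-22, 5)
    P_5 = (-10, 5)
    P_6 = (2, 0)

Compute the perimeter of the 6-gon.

|P_1P_2| = √((15)² + (8)²) = √289 = 17
|P_2P_3| = √((3)² + (0)²) = √9 = 3
|P_3P_4| = √((0)² + (-3)²) = √9 = 3
|P_4P_5| = √((12)² + (0)²) = √144 = 12
|P_5P_6| = √((12)² + (-5)²) = √169 = 13
|P_6P_1| = √((-42)² + (0)²) = √1764 = 42
Perimeter = 17 + 3 + 3 + 12 + 13 + 42 = 90.

90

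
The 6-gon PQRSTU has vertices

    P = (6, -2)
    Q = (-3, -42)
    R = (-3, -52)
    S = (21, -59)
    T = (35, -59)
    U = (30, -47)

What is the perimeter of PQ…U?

154

|PQ| = √((-9)² + (-40)²) = √1681 = 41
|QR| = √((0)² + (-10)²) = √100 = 10
|RS| = √((24)² + (-7)²) = √625 = 25
|ST| = √((14)² + (0)²) = √196 = 14
|TU| = √((-5)² + (12)²) = √169 = 13
|UP| = √((-24)² + (45)²) = √2601 = 51
Perimeter = 41 + 10 + 25 + 14 + 13 + 51 = 154.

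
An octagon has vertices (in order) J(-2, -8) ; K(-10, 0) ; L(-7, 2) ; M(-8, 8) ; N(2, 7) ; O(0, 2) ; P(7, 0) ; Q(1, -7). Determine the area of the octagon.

Apply the shoelace (surveyor's) formula: 2A = Σ (x_i·y_{i+1} − x_{i+1}·y_i), indices taken mod 8.
J→K: (-2)(0) − (-10)(-8) = -80
K→L: (-10)(2) − (-7)(0) = -20
L→M: (-7)(8) − (-8)(2) = -40
M→N: (-8)(7) − (2)(8) = -72
N→O: (2)(2) − (0)(7) = 4
O→P: (0)(0) − (7)(2) = -14
P→Q: (7)(-7) − (1)(0) = -49
Q→J: (1)(-8) − (-2)(-7) = -22
Σ = -293
Area = |Σ|/2 = 146.5.

146.5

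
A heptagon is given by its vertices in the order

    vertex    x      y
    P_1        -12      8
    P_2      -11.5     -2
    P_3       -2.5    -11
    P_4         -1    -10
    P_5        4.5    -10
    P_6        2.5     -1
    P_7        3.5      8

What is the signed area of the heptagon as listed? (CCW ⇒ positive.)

237.25

Apply the shoelace (surveyor's) formula: 2A = Σ (x_i·y_{i+1} − x_{i+1}·y_i), indices taken mod 7.
Σ = (116) + (121.5) + (14) + (55) + (20.5) + (23.5) + (124) = 474.5
Signed area = Σ/2 = 237.25 (positive ⇒ counter-clockwise traversal).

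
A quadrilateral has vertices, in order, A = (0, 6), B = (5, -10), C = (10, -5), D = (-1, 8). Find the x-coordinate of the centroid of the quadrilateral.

92/19

Apply the shoelace (surveyor's) formula. First the cross-terms c_i = x_i·y_{i+1} − x_{i+1}·y_i:
  -30, 75, 75, -6  ⇒  2A = 114, A = 57.
Then Σ (x_i + x_{i+1})·c_i = 1656, so x̄ = 1656 / (6·57) = 92/19.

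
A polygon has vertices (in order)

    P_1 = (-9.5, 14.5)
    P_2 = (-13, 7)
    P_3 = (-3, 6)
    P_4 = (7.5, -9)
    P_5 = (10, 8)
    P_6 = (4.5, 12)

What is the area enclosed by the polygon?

Σ = (122) + (-57) + (-18) + (150) + (84) + (179.25) = 460.25
Area = |Σ|/2 = 230.125.

230.125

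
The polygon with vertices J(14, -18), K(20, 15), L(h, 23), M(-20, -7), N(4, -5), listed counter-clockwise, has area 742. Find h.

The doubled signed area Σ (x_i y_{i+1} − x_{i+1} y_i) is linear in h.
With h=0 it equals 1616; the coefficient of h is -22 (from the two edges through L).
So -22·h + 1616 = 2·742 = 1484 ⇒ h = 6.

6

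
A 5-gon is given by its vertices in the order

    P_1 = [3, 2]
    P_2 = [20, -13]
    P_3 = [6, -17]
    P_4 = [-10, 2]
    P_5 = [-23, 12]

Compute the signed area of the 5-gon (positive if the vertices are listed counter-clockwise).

-327.5

Apply the shoelace formula: 2A = Σ (x_i·y_{i+1} − x_{i+1}·y_i), indices taken mod 5.
Σ = (-79) + (-262) + (-158) + (-74) + (-82) = -655
Signed area = Σ/2 = -327.5 (negative ⇒ clockwise traversal).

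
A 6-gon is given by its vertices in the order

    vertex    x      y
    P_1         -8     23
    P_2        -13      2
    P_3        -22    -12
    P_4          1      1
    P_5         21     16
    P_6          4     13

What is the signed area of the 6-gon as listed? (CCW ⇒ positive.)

Cross-terms: 283, 200, -10, -5, 209, 196  ⇒  Σ = 873
Signed area = Σ/2 = 436.5 (positive ⇒ counter-clockwise traversal).

436.5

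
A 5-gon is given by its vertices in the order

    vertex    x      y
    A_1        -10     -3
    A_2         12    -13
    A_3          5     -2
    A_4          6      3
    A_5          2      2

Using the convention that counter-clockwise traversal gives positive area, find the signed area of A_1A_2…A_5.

Σ = (166) + (41) + (27) + (6) + (14) = 254
Signed area = Σ/2 = 127 (positive ⇒ counter-clockwise traversal).

127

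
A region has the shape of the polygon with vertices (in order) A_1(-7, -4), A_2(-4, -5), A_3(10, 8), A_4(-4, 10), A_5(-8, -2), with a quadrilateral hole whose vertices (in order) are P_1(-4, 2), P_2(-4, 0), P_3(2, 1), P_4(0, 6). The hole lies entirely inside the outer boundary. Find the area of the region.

117.5

Outer boundary:
Σ = (19) + (18) + (132) + (88) + (18) = 275
Area = |Σ|/2 = 137.5.
Hole:
Apply the shoelace formula: 2A = Σ (x_i·y_{i+1} − x_{i+1}·y_i), indices taken mod 4.
Cross-terms: 8, -4, 12, 24  ⇒  Σ = 40
Area = |Σ|/2 = 20.
Net area = 137.5 − 20 = 117.5.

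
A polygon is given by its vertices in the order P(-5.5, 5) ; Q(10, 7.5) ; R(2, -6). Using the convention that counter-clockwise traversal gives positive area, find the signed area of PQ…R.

-94.625

Apply the shoelace formula: 2A = Σ (x_i·y_{i+1} − x_{i+1}·y_i), indices taken mod 3.
P→Q: (-5.5)(7.5) − (10)(5) = -91.25
Q→R: (10)(-6) − (2)(7.5) = -75
R→P: (2)(5) − (-5.5)(-6) = -23
Σ = -189.25
Signed area = Σ/2 = -94.625 (negative ⇒ clockwise traversal).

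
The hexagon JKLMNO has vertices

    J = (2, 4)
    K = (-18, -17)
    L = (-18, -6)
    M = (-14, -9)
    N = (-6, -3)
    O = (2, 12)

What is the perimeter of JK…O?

80

|JK| = √((-20)² + (-21)²) = √841 = 29
|KL| = √((0)² + (11)²) = √121 = 11
|LM| = √((4)² + (-3)²) = √25 = 5
|MN| = √((8)² + (6)²) = √100 = 10
|NO| = √((8)² + (15)²) = √289 = 17
|OJ| = √((0)² + (-8)²) = √64 = 8
Perimeter = 29 + 11 + 5 + 10 + 17 + 8 = 80.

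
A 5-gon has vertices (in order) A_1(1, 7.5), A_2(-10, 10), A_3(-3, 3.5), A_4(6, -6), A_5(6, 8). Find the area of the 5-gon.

Σ = (85) + (-5) + (-3) + (84) + (37) = 198
Area = |Σ|/2 = 99.

99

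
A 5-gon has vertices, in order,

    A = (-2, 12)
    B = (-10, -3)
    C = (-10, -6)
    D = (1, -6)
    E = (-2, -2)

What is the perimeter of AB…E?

|AB| = √((-8)² + (-15)²) = √289 = 17
|BC| = √((0)² + (-3)²) = √9 = 3
|CD| = √((11)² + (0)²) = √121 = 11
|DE| = √((-3)² + (4)²) = √25 = 5
|EA| = √((0)² + (14)²) = √196 = 14
Perimeter = 17 + 3 + 11 + 5 + 14 = 50.

50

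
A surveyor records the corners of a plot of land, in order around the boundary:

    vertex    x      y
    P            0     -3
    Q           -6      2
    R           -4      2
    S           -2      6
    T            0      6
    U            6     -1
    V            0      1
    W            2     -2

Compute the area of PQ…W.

46

Apply the shoelace formula: 2A = Σ (x_i·y_{i+1} − x_{i+1}·y_i), indices taken mod 8.
Σ = (-18) + (-4) + (-20) + (-12) + (-36) + (6) + (-2) + (-6) = -92
Area = |Σ|/2 = 46.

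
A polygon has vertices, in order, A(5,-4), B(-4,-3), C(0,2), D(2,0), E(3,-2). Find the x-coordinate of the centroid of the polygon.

Apply Gauss's area formula. First the cross-terms c_i = x_i·y_{i+1} − x_{i+1}·y_i:
  -31, -8, -4, -4, -2  ⇒  2A = -49, A = -24.5.
Then Σ (x_i + x_{i+1})·c_i = -43, so x̄ = -43 / (6·(-24.5)) = 43/147.

43/147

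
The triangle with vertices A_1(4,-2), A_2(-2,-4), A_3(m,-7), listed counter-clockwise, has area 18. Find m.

7

Write out the shoelace sum; only the two edges meeting at A_3 involve m:
2·Area = [((-2)·(-7) − m·(-4)) + (m·(-2) − 4·(-7))] + -20
       = 2·m + 22 = 36
⇒ m = 7.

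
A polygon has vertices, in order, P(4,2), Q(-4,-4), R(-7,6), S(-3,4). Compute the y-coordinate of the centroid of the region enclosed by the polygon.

Apply Gauss's area formula. First the cross-terms c_i = x_i·y_{i+1} − x_{i+1}·y_i:
  -8, -52, -10, -22  ⇒  2A = -92, A = -46.
Then Σ (y_i + y_{i+1})·c_i = -320, so ȳ = -320 / (6·(-46)) = 80/69.

80/69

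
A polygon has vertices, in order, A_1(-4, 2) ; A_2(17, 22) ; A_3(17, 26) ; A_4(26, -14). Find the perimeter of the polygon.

|A_1A_2| = √((21)² + (20)²) = √841 = 29
|A_2A_3| = √((0)² + (4)²) = √16 = 4
|A_3A_4| = √((9)² + (-40)²) = √1681 = 41
|A_4A_1| = √((-30)² + (16)²) = √1156 = 34
Perimeter = 29 + 4 + 41 + 34 = 108.

108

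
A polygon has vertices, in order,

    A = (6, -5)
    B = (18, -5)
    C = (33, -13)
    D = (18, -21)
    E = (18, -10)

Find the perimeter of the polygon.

70

|AB| = √((12)² + (0)²) = √144 = 12
|BC| = √((15)² + (-8)²) = √289 = 17
|CD| = √((-15)² + (-8)²) = √289 = 17
|DE| = √((0)² + (11)²) = √121 = 11
|EA| = √((-12)² + (5)²) = √169 = 13
Perimeter = 12 + 17 + 17 + 11 + 13 = 70.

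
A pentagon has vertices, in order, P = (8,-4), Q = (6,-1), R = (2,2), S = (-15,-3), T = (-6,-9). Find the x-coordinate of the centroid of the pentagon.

-249/89

Apply the shoelace formula. First the cross-terms c_i = x_i·y_{i+1} − x_{i+1}·y_i:
  16, 14, 24, 117, 96  ⇒  2A = 267, A = 133.5.
Then Σ (x_i + x_{i+1})·c_i = -2241, so x̄ = -2241 / (6·133.5) = -249/89.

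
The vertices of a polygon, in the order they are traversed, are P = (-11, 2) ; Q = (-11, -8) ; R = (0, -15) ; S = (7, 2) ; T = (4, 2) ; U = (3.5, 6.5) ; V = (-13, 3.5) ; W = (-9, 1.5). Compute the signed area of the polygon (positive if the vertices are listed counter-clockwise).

256.125

Σ = (110) + (165) + (105) + (6) + (19) + (96.75) + (12) + (-1.5) = 512.25
Signed area = Σ/2 = 256.125 (positive ⇒ counter-clockwise traversal).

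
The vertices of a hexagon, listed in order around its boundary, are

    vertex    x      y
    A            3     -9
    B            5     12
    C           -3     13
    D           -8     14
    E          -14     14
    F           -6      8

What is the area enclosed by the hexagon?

Σ = (81) + (101) + (62) + (84) + (-28) + (30) = 330
Area = |Σ|/2 = 165.

165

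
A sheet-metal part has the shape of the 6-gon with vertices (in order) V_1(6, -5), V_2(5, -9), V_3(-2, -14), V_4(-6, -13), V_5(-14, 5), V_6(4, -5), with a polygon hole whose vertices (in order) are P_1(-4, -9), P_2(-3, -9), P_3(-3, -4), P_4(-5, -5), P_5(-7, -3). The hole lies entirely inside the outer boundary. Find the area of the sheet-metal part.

Outer boundary:
Apply Gauss's area formula: 2A = Σ (x_i·y_{i+1} − x_{i+1}·y_i), indices taken mod 6.
Cross-terms: -29, -88, -58, -212, 50, 10  ⇒  Σ = -327
Area = |Σ|/2 = 163.5.
Hole:
Σ = (9) + (-15) + (-5) + (-20) + (51) = 20
Area = |Σ|/2 = 10.
Net area = 163.5 − 10 = 153.5.

153.5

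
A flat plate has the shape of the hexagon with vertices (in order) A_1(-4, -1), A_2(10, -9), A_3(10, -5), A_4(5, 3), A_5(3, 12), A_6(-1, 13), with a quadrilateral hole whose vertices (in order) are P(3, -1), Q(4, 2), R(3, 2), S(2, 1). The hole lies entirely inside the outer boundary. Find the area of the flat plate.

Outer boundary:
Σ = (46) + (40) + (55) + (51) + (51) + (53) = 296
Area = |Σ|/2 = 148.
Hole:
P→Q: (3)(2) − (4)(-1) = 10
Q→R: (4)(2) − (3)(2) = 2
R→S: (3)(1) − (2)(2) = -1
S→P: (2)(-1) − (3)(1) = -5
Σ = 6
Area = |Σ|/2 = 3.
Net area = 148 − 3 = 145.

145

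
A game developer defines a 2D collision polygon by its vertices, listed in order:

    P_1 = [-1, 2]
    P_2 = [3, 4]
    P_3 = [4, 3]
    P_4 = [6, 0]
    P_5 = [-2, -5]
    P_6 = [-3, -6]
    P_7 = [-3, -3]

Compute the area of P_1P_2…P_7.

43

Apply Gauss's area formula: 2A = Σ (x_i·y_{i+1} − x_{i+1}·y_i), indices taken mod 7.
P_1→P_2: (-1)(4) − (3)(2) = -10
P_2→P_3: (3)(3) − (4)(4) = -7
P_3→P_4: (4)(0) − (6)(3) = -18
P_4→P_5: (6)(-5) − (-2)(0) = -30
P_5→P_6: (-2)(-6) − (-3)(-5) = -3
P_6→P_7: (-3)(-3) − (-3)(-6) = -9
P_7→P_1: (-3)(2) − (-1)(-3) = -9
Σ = -86
Area = |Σ|/2 = 43.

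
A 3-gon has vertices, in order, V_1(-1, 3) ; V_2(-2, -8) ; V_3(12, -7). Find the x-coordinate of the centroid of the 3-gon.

Apply the shoelace (surveyor's) formula. First the cross-terms c_i = x_i·y_{i+1} − x_{i+1}·y_i:
  14, 110, 29  ⇒  2A = 153, A = 76.5.
Then Σ (x_i + x_{i+1})·c_i = 1377, so x̄ = 1377 / (6·76.5) = 3.

3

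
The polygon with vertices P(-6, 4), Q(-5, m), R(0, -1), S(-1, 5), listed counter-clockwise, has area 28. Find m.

The doubled signed area Σ (x_i y_{i+1} − x_{i+1} y_i) is linear in m.
With m=0 it equals 50; the coefficient of m is -6 (from the two edges through Q).
So -6·m + 50 = 2·28 = 56 ⇒ m = -1.

-1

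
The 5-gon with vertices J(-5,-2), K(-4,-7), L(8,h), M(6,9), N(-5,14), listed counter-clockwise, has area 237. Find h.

The doubled signed area Σ (x_i y_{i+1} − x_{i+1} y_i) is linear in h.
With h=0 it equals 364; the coefficient of h is -10 (from the two edges through L).
So -10·h + 364 = 2·237 = 474 ⇒ h = -11.

-11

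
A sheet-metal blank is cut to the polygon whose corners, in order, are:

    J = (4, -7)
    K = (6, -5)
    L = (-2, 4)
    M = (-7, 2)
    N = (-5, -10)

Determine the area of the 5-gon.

107.5

J→K: (4)(-5) − (6)(-7) = 22
K→L: (6)(4) − (-2)(-5) = 14
L→M: (-2)(2) − (-7)(4) = 24
M→N: (-7)(-10) − (-5)(2) = 80
N→J: (-5)(-7) − (4)(-10) = 75
Σ = 215
Area = |Σ|/2 = 107.5.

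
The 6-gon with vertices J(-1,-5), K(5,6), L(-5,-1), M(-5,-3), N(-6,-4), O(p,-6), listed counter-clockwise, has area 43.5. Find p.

-1

Write out the shoelace sum; only the two edges meeting at O involve p:
2·Area = [((-6)·(-6) − p·(-4)) + (p·(-5) − (-1)·(-6))] + 56
       = -1·p + 86 = 87
⇒ p = -1.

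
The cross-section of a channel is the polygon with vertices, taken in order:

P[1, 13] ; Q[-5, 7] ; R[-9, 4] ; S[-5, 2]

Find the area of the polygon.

25

Apply the surveyor's formula: 2A = Σ (x_i·y_{i+1} − x_{i+1}·y_i), indices taken mod 4.
P→Q: (1)(7) − (-5)(13) = 72
Q→R: (-5)(4) − (-9)(7) = 43
R→S: (-9)(2) − (-5)(4) = 2
S→P: (-5)(13) − (1)(2) = -67
Σ = 50
Area = |Σ|/2 = 25.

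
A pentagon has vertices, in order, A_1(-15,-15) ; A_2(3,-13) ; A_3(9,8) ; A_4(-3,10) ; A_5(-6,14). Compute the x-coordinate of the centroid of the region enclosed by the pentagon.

-774/271

Apply Gauss's area formula. First the cross-terms c_i = x_i·y_{i+1} − x_{i+1}·y_i:
  240, 141, 114, 18, 300  ⇒  2A = 813, A = 406.5.
Then Σ (x_i + x_{i+1})·c_i = -6966, so x̄ = -6966 / (6·406.5) = -774/271.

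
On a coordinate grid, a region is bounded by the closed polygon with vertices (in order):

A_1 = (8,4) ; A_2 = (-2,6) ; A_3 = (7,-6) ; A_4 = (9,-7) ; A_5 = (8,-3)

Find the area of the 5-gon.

58

Apply the shoelace (surveyor's) formula: 2A = Σ (x_i·y_{i+1} − x_{i+1}·y_i), indices taken mod 5.
Cross-terms: 56, -30, 5, 29, 56  ⇒  Σ = 116
Area = |Σ|/2 = 58.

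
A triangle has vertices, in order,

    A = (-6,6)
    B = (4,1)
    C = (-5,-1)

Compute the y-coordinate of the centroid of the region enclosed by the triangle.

2

Apply the shoelace formula. First the cross-terms c_i = x_i·y_{i+1} − x_{i+1}·y_i:
  -30, 1, -36  ⇒  2A = -65, A = -32.5.
Then Σ (y_i + y_{i+1})·c_i = -390, so ȳ = -390 / (6·(-32.5)) = 2.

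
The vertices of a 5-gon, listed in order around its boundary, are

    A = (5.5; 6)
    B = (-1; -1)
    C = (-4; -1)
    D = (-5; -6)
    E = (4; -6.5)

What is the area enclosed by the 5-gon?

Apply the shoelace (surveyor's) formula: 2A = Σ (x_i·y_{i+1} − x_{i+1}·y_i), indices taken mod 5.
Cross-terms: 0.5, -3, 19, 56.5, 59.75  ⇒  Σ = 132.75
Area = |Σ|/2 = 66.375.

66.375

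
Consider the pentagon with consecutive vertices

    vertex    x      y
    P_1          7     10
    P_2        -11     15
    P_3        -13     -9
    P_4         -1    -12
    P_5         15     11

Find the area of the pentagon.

Apply the surveyor's formula: 2A = Σ (x_i·y_{i+1} − x_{i+1}·y_i), indices taken mod 5.
P_1→P_2: (7)(15) − (-11)(10) = 215
P_2→P_3: (-11)(-9) − (-13)(15) = 294
P_3→P_4: (-13)(-12) − (-1)(-9) = 147
P_4→P_5: (-1)(11) − (15)(-12) = 169
P_5→P_1: (15)(10) − (7)(11) = 73
Σ = 898
Area = |Σ|/2 = 449.

449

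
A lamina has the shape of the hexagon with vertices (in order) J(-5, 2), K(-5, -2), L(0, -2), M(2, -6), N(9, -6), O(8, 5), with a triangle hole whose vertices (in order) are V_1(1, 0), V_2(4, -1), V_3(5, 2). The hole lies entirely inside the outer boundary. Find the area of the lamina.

100

Outer boundary:
Apply the shoelace (surveyor's) formula: 2A = Σ (x_i·y_{i+1} − x_{i+1}·y_i), indices taken mod 6.
Cross-terms: 20, 10, 4, 42, 93, 41  ⇒  Σ = 210
Area = |Σ|/2 = 105.
Hole:
Apply the surveyor's formula: 2A = Σ (x_i·y_{i+1} − x_{i+1}·y_i), indices taken mod 3.
V_1→V_2: (1)(-1) − (4)(0) = -1
V_2→V_3: (4)(2) − (5)(-1) = 13
V_3→V_1: (5)(0) − (1)(2) = -2
Σ = 10
Area = |Σ|/2 = 5.
Net area = 105 − 5 = 100.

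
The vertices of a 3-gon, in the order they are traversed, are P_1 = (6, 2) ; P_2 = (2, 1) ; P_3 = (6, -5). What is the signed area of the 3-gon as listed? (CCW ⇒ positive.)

14

Σ = (2) + (-16) + (42) = 28
Signed area = Σ/2 = 14 (positive ⇒ counter-clockwise traversal).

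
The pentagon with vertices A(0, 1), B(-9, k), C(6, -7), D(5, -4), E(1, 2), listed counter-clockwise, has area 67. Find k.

-6

The doubled signed area Σ (x_i y_{i+1} − x_{i+1} y_i) is linear in k.
With k=0 it equals 98; the coefficient of k is -6 (from the two edges through B).
So -6·k + 98 = 2·67 = 134 ⇒ k = -6.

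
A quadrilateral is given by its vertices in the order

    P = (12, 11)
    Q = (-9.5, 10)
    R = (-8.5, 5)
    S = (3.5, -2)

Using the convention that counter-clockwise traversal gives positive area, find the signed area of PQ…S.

162

Apply Gauss's area formula: 2A = Σ (x_i·y_{i+1} − x_{i+1}·y_i), indices taken mod 4.
P→Q: (12)(10) − (-9.5)(11) = 224.5
Q→R: (-9.5)(5) − (-8.5)(10) = 37.5
R→S: (-8.5)(-2) − (3.5)(5) = -0.5
S→P: (3.5)(11) − (12)(-2) = 62.5
Σ = 324
Signed area = Σ/2 = 162 (positive ⇒ counter-clockwise traversal).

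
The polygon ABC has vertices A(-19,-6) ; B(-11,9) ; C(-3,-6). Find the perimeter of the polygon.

50

|AB| = √((8)² + (15)²) = √289 = 17
|BC| = √((8)² + (-15)²) = √289 = 17
|CA| = √((-16)² + (0)²) = √256 = 16
Perimeter = 17 + 17 + 16 = 50.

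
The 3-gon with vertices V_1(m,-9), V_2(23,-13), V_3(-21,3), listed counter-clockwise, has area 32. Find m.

The doubled signed area Σ (x_i y_{i+1} − x_{i+1} y_i) is linear in m.
With m=0 it equals 192; the coefficient of m is -16 (from the two edges through V_1).
So -16·m + 192 = 2·32 = 64 ⇒ m = 8.

8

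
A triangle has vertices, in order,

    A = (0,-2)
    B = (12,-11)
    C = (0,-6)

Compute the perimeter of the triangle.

|AB| = √((12)² + (-9)²) = √225 = 15
|BC| = √((-12)² + (5)²) = √169 = 13
|CA| = √((0)² + (4)²) = √16 = 4
Perimeter = 15 + 13 + 4 = 32.

32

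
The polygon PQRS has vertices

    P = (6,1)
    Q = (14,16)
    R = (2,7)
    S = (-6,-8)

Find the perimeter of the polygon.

|PQ| = √((8)² + (15)²) = √289 = 17
|QR| = √((-12)² + (-9)²) = √225 = 15
|RS| = √((-8)² + (-15)²) = √289 = 17
|SP| = √((12)² + (9)²) = √225 = 15
Perimeter = 17 + 15 + 17 + 15 = 64.

64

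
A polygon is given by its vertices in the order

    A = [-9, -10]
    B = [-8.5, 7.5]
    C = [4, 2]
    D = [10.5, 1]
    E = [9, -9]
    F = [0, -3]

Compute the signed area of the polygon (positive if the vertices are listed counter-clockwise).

-187

Apply the shoelace (surveyor's) formula: 2A = Σ (x_i·y_{i+1} − x_{i+1}·y_i), indices taken mod 6.
A→B: (-9)(7.5) − (-8.5)(-10) = -152.5
B→C: (-8.5)(2) − (4)(7.5) = -47
C→D: (4)(1) − (10.5)(2) = -17
D→E: (10.5)(-9) − (9)(1) = -103.5
E→F: (9)(-3) − (0)(-9) = -27
F→A: (0)(-10) − (-9)(-3) = -27
Σ = -374
Signed area = Σ/2 = -187 (negative ⇒ clockwise traversal).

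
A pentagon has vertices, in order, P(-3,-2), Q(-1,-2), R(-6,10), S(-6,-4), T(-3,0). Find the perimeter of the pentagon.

36

|PQ| = √((2)² + (0)²) = √4 = 2
|QR| = √((-5)² + (12)²) = √169 = 13
|RS| = √((0)² + (-14)²) = √196 = 14
|ST| = √((3)² + (4)²) = √25 = 5
|TP| = √((0)² + (-2)²) = √4 = 2
Perimeter = 2 + 13 + 14 + 5 + 2 = 36.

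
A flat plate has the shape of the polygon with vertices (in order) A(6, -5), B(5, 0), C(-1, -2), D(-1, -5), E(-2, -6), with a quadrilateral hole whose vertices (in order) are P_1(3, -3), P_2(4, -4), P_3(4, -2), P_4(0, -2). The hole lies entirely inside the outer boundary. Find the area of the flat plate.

Outer boundary:
Σ = (25) + (-10) + (3) + (-4) + (46) = 60
Area = |Σ|/2 = 30.
Hole:
Apply the surveyor's formula: 2A = Σ (x_i·y_{i+1} − x_{i+1}·y_i), indices taken mod 4.
P_1→P_2: (3)(-4) − (4)(-3) = 0
P_2→P_3: (4)(-2) − (4)(-4) = 8
P_3→P_4: (4)(-2) − (0)(-2) = -8
P_4→P_1: (0)(-3) − (3)(-2) = 6
Σ = 6
Area = |Σ|/2 = 3.
Net area = 30 − 3 = 27.

27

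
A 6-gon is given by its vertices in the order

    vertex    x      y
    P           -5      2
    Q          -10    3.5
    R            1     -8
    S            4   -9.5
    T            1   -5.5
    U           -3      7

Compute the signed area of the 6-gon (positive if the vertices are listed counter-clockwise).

54.25

Σ = (2.5) + (76.5) + (22.5) + (-12.5) + (-9.5) + (29) = 108.5
Signed area = Σ/2 = 54.25 (positive ⇒ counter-clockwise traversal).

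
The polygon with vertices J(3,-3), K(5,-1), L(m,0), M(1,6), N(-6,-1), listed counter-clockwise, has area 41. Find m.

2

Write out the shoelace sum; only the two edges meeting at L involve m:
2·Area = [(5·0 − m·(-1)) + (m·6 − 1·0)] + 68
       = 7·m + 68 = 82
⇒ m = 2.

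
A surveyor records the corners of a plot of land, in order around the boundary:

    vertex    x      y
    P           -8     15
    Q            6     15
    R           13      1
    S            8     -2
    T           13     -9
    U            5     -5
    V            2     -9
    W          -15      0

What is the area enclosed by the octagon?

447

Apply the shoelace (surveyor's) formula: 2A = Σ (x_i·y_{i+1} − x_{i+1}·y_i), indices taken mod 8.
P→Q: (-8)(15) − (6)(15) = -210
Q→R: (6)(1) − (13)(15) = -189
R→S: (13)(-2) − (8)(1) = -34
S→T: (8)(-9) − (13)(-2) = -46
T→U: (13)(-5) − (5)(-9) = -20
U→V: (5)(-9) − (2)(-5) = -35
V→W: (2)(0) − (-15)(-9) = -135
W→P: (-15)(15) − (-8)(0) = -225
Σ = -894
Area = |Σ|/2 = 447.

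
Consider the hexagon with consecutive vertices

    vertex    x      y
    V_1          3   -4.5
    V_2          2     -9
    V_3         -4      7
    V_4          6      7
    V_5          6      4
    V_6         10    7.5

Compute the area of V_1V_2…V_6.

Apply the shoelace formula: 2A = Σ (x_i·y_{i+1} − x_{i+1}·y_i), indices taken mod 6.
Cross-terms: -18, -22, -70, -18, 5, -67.5  ⇒  Σ = -190.5
Area = |Σ|/2 = 95.25.

95.25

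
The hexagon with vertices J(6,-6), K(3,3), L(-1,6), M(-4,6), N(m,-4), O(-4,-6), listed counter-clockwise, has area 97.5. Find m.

-5

Write out the shoelace sum; only the two edges meeting at N involve m:
2·Area = [((-4)·(-4) − m·6) + (m·(-6) − (-4)·(-4))] + 135
       = -12·m + 135 = 195
⇒ m = -5.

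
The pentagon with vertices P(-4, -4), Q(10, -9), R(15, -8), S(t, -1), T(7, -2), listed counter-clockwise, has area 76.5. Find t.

Write out the shoelace sum; only the two edges meeting at S involve t:
2·Area = [(15·(-1) − t·(-8)) + (t·(-2) − 7·(-1))] + 95
       = 6·t + 87 = 153
⇒ t = 11.

11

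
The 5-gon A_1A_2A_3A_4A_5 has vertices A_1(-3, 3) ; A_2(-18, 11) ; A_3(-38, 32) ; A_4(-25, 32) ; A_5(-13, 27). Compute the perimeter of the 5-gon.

|A_1A_2| = √((-15)² + (8)²) = √289 = 17
|A_2A_3| = √((-20)² + (21)²) = √841 = 29
|A_3A_4| = √((13)² + (0)²) = √169 = 13
|A_4A_5| = √((12)² + (-5)²) = √169 = 13
|A_5A_1| = √((10)² + (-24)²) = √676 = 26
Perimeter = 17 + 29 + 13 + 13 + 26 = 98.

98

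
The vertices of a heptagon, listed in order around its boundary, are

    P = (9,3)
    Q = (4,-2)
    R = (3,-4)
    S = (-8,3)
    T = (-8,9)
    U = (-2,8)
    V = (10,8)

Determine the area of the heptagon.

147.5

Σ = (-30) + (-10) + (-23) + (-48) + (-46) + (-96) + (-42) = -295
Area = |Σ|/2 = 147.5.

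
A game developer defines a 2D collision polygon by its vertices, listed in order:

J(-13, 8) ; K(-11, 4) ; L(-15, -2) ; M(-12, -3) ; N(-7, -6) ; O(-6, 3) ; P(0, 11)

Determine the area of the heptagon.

Cross-terms: 36, 82, 21, 51, -57, -66, 143  ⇒  Σ = 210
Area = |Σ|/2 = 105.

105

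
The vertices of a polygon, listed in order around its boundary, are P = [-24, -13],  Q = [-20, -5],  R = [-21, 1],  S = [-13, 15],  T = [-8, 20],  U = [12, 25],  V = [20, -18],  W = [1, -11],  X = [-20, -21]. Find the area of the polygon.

1275

Σ = (-140) + (-125) + (-302) + (-140) + (-440) + (-716) + (-202) + (-241) + (-244) = -2550
Area = |Σ|/2 = 1275.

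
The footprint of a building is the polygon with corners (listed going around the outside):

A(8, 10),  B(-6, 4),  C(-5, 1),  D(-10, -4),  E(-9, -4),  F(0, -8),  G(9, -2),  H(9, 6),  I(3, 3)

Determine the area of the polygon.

Σ = (92) + (14) + (30) + (4) + (72) + (72) + (72) + (9) + (6) = 371
Area = |Σ|/2 = 185.5.

185.5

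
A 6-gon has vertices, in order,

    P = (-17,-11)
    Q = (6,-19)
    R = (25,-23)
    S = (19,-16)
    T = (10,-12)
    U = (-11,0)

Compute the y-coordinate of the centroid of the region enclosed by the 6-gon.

Apply the shoelace formula. First the cross-terms c_i = x_i·y_{i+1} − x_{i+1}·y_i:
  389, 337, 37, -68, -132, 121  ⇒  2A = 684, A = 342.
Then Σ (y_i + y_{i+1})·c_i = -25110, so ȳ = -25110 / (6·342) = -465/38.

-465/38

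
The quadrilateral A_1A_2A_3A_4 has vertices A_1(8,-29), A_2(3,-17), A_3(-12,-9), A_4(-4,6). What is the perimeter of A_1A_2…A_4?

|A_1A_2| = √((-5)² + (12)²) = √169 = 13
|A_2A_3| = √((-15)² + (8)²) = √289 = 17
|A_3A_4| = √((8)² + (15)²) = √289 = 17
|A_4A_1| = √((12)² + (-35)²) = √1369 = 37
Perimeter = 13 + 17 + 17 + 37 = 84.

84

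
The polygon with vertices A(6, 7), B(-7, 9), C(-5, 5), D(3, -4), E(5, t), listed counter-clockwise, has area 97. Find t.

Write out the shoelace sum; only the two edges meeting at E involve t:
2·Area = [(3·t − 5·(-4)) + (5·7 − 6·t)] + 118
       = -3·t + 173 = 194
⇒ t = -7.

-7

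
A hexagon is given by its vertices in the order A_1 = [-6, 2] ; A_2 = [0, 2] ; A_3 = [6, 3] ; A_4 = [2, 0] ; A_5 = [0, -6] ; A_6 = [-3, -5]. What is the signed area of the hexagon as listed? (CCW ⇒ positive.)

Σ = (-12) + (-12) + (-6) + (-12) + (-18) + (-36) = -96
Signed area = Σ/2 = -48 (negative ⇒ clockwise traversal).

-48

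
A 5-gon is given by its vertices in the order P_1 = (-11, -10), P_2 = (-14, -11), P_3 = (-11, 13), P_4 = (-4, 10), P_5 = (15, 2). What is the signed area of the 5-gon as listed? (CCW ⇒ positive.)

-333

Σ = (-19) + (-303) + (-58) + (-158) + (-128) = -666
Signed area = Σ/2 = -333 (negative ⇒ clockwise traversal).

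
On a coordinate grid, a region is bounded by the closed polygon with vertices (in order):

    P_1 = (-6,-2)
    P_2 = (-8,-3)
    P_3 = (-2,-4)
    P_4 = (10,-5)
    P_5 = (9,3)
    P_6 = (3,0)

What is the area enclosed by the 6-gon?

Apply the shoelace (surveyor's) formula: 2A = Σ (x_i·y_{i+1} − x_{i+1}·y_i), indices taken mod 6.
P_1→P_2: (-6)(-3) − (-8)(-2) = 2
P_2→P_3: (-8)(-4) − (-2)(-3) = 26
P_3→P_4: (-2)(-5) − (10)(-4) = 50
P_4→P_5: (10)(3) − (9)(-5) = 75
P_5→P_6: (9)(0) − (3)(3) = -9
P_6→P_1: (3)(-2) − (-6)(0) = -6
Σ = 138
Area = |Σ|/2 = 69.

69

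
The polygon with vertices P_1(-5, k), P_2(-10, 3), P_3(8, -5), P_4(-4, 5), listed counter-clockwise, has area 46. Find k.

6

Write out the shoelace sum; only the two edges meeting at P_1 involve k:
2·Area = [((-4)·k − (-5)·5) + ((-5)·3 − (-10)·k)] + 46
       = 6·k + 56 = 92
⇒ k = 6.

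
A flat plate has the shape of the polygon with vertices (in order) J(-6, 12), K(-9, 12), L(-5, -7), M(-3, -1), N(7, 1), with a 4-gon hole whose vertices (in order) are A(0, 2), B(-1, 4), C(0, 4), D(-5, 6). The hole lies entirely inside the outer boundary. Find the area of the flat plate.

114.5

Outer boundary:
Apply Gauss's area formula: 2A = Σ (x_i·y_{i+1} − x_{i+1}·y_i), indices taken mod 5.
Σ = (36) + (123) + (-16) + (4) + (90) = 237
Area = |Σ|/2 = 118.5.
Hole:
Σ = (2) + (-4) + (20) + (-10) = 8
Area = |Σ|/2 = 4.
Net area = 118.5 − 4 = 114.5.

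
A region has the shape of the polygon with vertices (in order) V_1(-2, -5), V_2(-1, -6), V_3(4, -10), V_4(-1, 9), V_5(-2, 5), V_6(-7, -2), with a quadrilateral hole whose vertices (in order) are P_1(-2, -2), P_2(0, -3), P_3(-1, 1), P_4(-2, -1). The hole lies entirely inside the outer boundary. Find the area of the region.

71

Outer boundary:
Apply the shoelace formula: 2A = Σ (x_i·y_{i+1} − x_{i+1}·y_i), indices taken mod 6.
Cross-terms: 7, 34, 26, 13, 39, 31  ⇒  Σ = 150
Area = |Σ|/2 = 75.
Hole:
Σ = (6) + (-3) + (3) + (2) = 8
Area = |Σ|/2 = 4.
Net area = 75 − 4 = 71.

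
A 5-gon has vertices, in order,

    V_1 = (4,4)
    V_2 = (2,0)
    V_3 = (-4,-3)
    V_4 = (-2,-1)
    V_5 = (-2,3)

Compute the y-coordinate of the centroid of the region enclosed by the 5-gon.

27/22

Apply the shoelace (surveyor's) formula. First the cross-terms c_i = x_i·y_{i+1} − x_{i+1}·y_i:
  -8, -6, -2, -8, -20  ⇒  2A = -44, A = -22.
Then Σ (y_i + y_{i+1})·c_i = -162, so ȳ = -162 / (6·(-22)) = 27/22.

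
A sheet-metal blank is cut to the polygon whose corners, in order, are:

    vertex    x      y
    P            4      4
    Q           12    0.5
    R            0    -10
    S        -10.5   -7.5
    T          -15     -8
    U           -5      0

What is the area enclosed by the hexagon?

179.75

Apply the shoelace formula: 2A = Σ (x_i·y_{i+1} − x_{i+1}·y_i), indices taken mod 6.
P→Q: (4)(0.5) − (12)(4) = -46
Q→R: (12)(-10) − (0)(0.5) = -120
R→S: (0)(-7.5) − (-10.5)(-10) = -105
S→T: (-10.5)(-8) − (-15)(-7.5) = -28.5
T→U: (-15)(0) − (-5)(-8) = -40
U→P: (-5)(4) − (4)(0) = -20
Σ = -359.5
Area = |Σ|/2 = 179.75.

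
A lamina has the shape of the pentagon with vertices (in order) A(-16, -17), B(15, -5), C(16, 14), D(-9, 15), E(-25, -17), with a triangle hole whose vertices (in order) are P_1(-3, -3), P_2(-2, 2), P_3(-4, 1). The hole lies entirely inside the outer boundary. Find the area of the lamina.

Outer boundary:
Cross-terms: 335, 290, 366, 528, 153  ⇒  Σ = 1672
Area = |Σ|/2 = 836.
Hole:
Σ = (-12) + (6) + (15) = 9
Area = |Σ|/2 = 4.5.
Net area = 836 − 4.5 = 831.5.

831.5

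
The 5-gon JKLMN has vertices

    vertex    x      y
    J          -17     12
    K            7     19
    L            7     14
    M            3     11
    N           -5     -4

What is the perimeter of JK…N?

|JK| = √((24)² + (7)²) = √625 = 25
|KL| = √((0)² + (-5)²) = √25 = 5
|LM| = √((-4)² + (-3)²) = √25 = 5
|MN| = √((-8)² + (-15)²) = √289 = 17
|NJ| = √((-12)² + (16)²) = √400 = 20
Perimeter = 25 + 5 + 5 + 17 + 20 = 72.

72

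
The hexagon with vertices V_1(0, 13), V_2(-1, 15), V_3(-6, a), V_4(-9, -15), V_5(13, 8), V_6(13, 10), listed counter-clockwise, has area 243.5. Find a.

-3

Write out the shoelace sum; only the two edges meeting at V_3 involve a:
2·Area = [((-1)·a − (-6)·15) + ((-6)·(-15) − (-9)·a)] + 331
       = 8·a + 511 = 487
⇒ a = -3.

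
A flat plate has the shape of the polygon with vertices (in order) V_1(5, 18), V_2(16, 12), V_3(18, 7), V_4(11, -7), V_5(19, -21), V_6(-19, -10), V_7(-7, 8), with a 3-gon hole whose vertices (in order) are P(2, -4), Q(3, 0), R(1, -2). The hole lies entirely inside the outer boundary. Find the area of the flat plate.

Outer boundary:
Apply the surveyor's formula: 2A = Σ (x_i·y_{i+1} − x_{i+1}·y_i), indices taken mod 7.
Cross-terms: -228, -104, -203, -98, -589, -222, -166  ⇒  Σ = -1610
Area = |Σ|/2 = 805.
Hole:
Cross-terms: 12, -6, 0  ⇒  Σ = 6
Area = |Σ|/2 = 3.
Net area = 805 − 3 = 802.

802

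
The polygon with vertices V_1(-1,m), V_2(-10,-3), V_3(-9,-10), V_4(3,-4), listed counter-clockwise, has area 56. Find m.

-2

Write out the shoelace sum; only the two edges meeting at V_1 involve m:
2·Area = [(3·m − (-1)·(-4)) + ((-1)·(-3) − (-10)·m)] + 139
       = 13·m + 138 = 112
⇒ m = -2.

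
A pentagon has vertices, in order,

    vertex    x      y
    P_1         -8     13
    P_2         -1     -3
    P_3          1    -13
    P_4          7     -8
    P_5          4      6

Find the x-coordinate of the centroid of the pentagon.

Apply the surveyor's formula. First the cross-terms c_i = x_i·y_{i+1} − x_{i+1}·y_i:
  37, 16, 83, 74, 100  ⇒  2A = 310, A = 155.
Then Σ (x_i + x_{i+1})·c_i = 745, so x̄ = 745 / (6·155) = 149/186.

149/186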